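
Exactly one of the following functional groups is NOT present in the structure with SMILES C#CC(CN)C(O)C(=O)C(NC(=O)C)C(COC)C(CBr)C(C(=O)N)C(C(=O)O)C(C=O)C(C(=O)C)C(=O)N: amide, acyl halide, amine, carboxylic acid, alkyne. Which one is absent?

acyl halide

amide: present (CH(NHCOCH3) — pendant –NHC(=O)CH3: N bonded to a carbonyl → amide (not amine)).
amine: present (CH(CH2NH2) — pendant –CH2NH2: N on sp³ C, no adjacent C=O → amine).
carboxylic acid: present (CH(COOH) — pendant –COOH: carbonyl C bonded to C and –OH → carboxylic acid).
alkyne: present (HC≡C — C≡C triple bond → alkyne).
acyl halide: no segment matches this pattern.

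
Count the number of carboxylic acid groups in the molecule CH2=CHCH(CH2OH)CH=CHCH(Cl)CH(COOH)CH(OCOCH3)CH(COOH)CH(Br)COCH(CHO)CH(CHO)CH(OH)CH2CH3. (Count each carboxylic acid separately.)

2

Working along the chain:
  CH2=CH: C=C double bond → alkene.
  CH(CH2OH): pendant –CH2OH on an sp³ backbone C → alcohol.
  CH=CH: C=C double bond → alkene.
  CH(Cl): halogen on an sp³ carbon → alkyl halide.
  CH(COOH): pendant –COOH: carbonyl C bonded to C and –OH → carboxylic acid.
  CH(OCOCH3): pendant –OC(=O)CH3: an acyloxy group → ester.
  CH(COOH): pendant –COOH: carbonyl C bonded to C and –OH → carboxylic acid.
  CH(Br): halogen on an sp³ carbon → alkyl halide.
  CO: –C(=O)– with carbon on both sides → ketone.
  CH(CHO): pendant –CHO: carbonyl C bonded to C and H → aldehyde.
  CH(CHO): pendant –CHO: carbonyl C bonded to C and H → aldehyde.
  CH(OH): –OH on an sp³ carbon → alcohol (secondary).
Carboxylic acid appears at: CH(COOH), CH(COOH) → 2.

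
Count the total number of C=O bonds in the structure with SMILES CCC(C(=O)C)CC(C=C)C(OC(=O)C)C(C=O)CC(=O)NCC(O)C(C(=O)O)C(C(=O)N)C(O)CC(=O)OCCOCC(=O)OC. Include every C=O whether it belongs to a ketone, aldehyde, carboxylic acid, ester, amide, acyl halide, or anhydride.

CH(COCH3): ketone, 1 C=O (running total 1).
CH(OCOCH3): ester, 1 C=O (running total 2).
CH(CHO): aldehyde, 1 C=O (running total 3).
CH2CONHCH2: amide, 1 C=O (running total 4).
CH(COOH): carboxylic acid, 1 C=O (running total 5).
CH(CONH2): amide, 1 C=O (running total 6).
CH2COOCH2: ester, 1 C=O (running total 7).
COOCH3: ester, 1 C=O (running total 8).

8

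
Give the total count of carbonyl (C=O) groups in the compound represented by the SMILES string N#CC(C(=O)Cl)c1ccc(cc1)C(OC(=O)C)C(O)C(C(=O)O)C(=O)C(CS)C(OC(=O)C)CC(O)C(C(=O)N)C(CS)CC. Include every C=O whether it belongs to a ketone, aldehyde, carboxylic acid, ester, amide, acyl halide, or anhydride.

CH(COCl): acyl halide, 1 C=O (running total 1).
CH(OCOCH3): ester, 1 C=O (running total 2).
CH(COOH): carboxylic acid, 1 C=O (running total 3).
CO: ketone, 1 C=O (running total 4).
CH(OCOCH3): ester, 1 C=O (running total 5).
CH(CONH2): amide, 1 C=O (running total 6).

6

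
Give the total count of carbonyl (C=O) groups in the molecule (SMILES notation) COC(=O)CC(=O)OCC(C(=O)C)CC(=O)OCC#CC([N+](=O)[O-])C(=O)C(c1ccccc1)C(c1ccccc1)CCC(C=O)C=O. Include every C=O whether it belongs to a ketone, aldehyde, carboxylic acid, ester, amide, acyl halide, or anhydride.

CH3OOC: ester, 1 C=O (running total 1).
CH2COOCH2: ester, 1 C=O (running total 2).
CH(COCH3): ketone, 1 C=O (running total 3).
CH2COOCH2: ester, 1 C=O (running total 4).
CO: ketone, 1 C=O (running total 5).
CH(CHO): aldehyde, 1 C=O (running total 6).
CHO: aldehyde, 1 C=O (running total 7).

7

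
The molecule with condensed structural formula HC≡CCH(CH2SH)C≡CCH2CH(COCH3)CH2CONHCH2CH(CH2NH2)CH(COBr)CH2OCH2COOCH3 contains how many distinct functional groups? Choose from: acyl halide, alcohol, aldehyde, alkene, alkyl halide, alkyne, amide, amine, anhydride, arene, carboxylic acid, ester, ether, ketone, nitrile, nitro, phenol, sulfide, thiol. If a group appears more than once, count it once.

Reading the structure from left to right:
  HC≡C: C≡C triple bond → alkyne.
  CH(CH2SH): pendant –CH2SH → thiol.
  C≡C: C≡C triple bond → alkyne.
  CH(COCH3): pendant –COCH3: carbonyl C bonded to two carbons → ketone.
  CH2CONHCH2: –C(=O)–N– linkage → amide (the N is not an amine).
  CH(CH2NH2): pendant –CH2NH2: N on sp³ C, no adjacent C=O → amine.
  CH(COBr): pendant –C(=O)X: carbonyl C bonded to C and halogen → acyl halide.
  CH2OCH2: C–O–C with sp³ carbons on both sides and no adjacent C=O → ether.
  COOCH3: –C(=O)OCH3: carbonyl C bonded to C and to –OCH3 → ester (not ketone + ether).
Distinct types present: acyl halide, alkyne, amide, amine, ester, ether, ketone, thiol.

8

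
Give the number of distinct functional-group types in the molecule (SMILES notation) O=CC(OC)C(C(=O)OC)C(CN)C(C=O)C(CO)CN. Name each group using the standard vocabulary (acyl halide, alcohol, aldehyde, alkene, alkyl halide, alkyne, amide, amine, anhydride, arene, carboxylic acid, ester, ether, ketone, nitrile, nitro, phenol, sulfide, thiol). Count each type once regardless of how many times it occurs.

5

Taking each segment in turn:
  OHC: terminal –CHO: carbonyl C bonded to H and C → aldehyde.
  CH(OCH3): pendant –OCH3: C–O–C with sp³ C, no adjacent C=O → ether.
  CH(COOCH3): pendant –COOCH3: carbonyl C bonded to C and –OCH3 → ester.
  CH(CH2NH2): pendant –CH2NH2: N on sp³ C, no adjacent C=O → amine.
  CH(CHO): pendant –CHO: carbonyl C bonded to C and H → aldehyde.
  CH(CH2OH): pendant –CH2OH on an sp³ backbone C → alcohol.
  CH2NH2: –NH2 on an sp³ carbon with no adjacent C=O → amine.
Distinct types present: alcohol, aldehyde, amine, ester, ether.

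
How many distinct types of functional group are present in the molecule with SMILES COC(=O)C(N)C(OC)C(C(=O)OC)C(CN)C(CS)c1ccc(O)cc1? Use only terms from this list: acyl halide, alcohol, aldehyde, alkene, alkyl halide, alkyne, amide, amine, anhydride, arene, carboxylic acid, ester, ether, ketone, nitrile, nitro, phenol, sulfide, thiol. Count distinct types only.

6

CH3O–C(=O)–: carbonyl C bonded to C and to –OCH3 → ester (not ketone + ether).
–NH2 on an sp³ carbon with no adjacent C=O → amine.
pendant –OCH3: C–O–C with sp³ C, no adjacent C=O → ether.
pendant –COOCH3: carbonyl C bonded to C and –OCH3 → ester.
pendant –CH2NH2: N on sp³ C, no adjacent C=O → amine.
pendant –CH2SH → thiol.
–OH attached directly to an aromatic ring → phenol (not alcohol); the ring itself is an arene.
Distinct types present: amine, arene, ester, ether, phenol, thiol.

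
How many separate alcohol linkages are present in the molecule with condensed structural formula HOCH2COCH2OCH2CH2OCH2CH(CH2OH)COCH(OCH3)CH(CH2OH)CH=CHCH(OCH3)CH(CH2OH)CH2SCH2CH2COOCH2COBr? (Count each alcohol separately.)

4

HO– on an sp³ carbon → alcohol.
–C(=O)– with carbon on both sides → ketone.
C–O–C with sp³ carbons on both sides and no adjacent C=O → ether.
C–O–C with sp³ carbons on both sides and no adjacent C=O → ether.
pendant –CH2OH on an sp³ backbone C → alcohol.
–C(=O)– with carbon on both sides → ketone.
pendant –OCH3: C–O–C with sp³ C, no adjacent C=O → ether.
pendant –CH2OH on an sp³ backbone C → alcohol.
C=C double bond → alkene.
pendant –OCH3: C–O–C with sp³ C, no adjacent C=O → ether.
pendant –CH2OH on an sp³ backbone C → alcohol.
C–S–C linkage → sulfide (thioether).
–C(=O)–O–C with C on the carbonyl side → ester.
–C(=O)Br: carbonyl C bonded to C and to a halogen → acyl halide (not alkyl halide).
Alcohol appears at: HOCH2, CH(CH2OH), CH(CH2OH), CH(CH2OH) → 4.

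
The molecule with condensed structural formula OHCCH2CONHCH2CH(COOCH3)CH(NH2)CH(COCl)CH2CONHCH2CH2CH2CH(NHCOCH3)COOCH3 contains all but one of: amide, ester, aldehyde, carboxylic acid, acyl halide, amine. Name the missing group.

aldehyde: present (OHC — terminal –CHO: carbonyl C bonded to H and C → aldehyde).
acyl halide: present (CH(COCl) — pendant –C(=O)X: carbonyl C bonded to C and halogen → acyl halide).
amide: present (CH2CONHCH2 — –C(=O)–N– linkage → amide (the N is not an amine)).
amine: present (CH(NH2) — –NH2 on an sp³ carbon with no adjacent C=O → amine).
ester: present (CH(COOCH3) — pendant –COOCH3: carbonyl C bonded to C and –OCH3 → ester).
carboxylic acid: absent. In each of CH(COOCH3) and COOCH3, the acyl oxygen is bonded to carbon (–O–C), not to H, so this is an ester. In each of CH2CONHCH2 and CH(NHCOCH3), the carbonyl is bonded to nitrogen, not to –OH; that is an amide.

carboxylic acid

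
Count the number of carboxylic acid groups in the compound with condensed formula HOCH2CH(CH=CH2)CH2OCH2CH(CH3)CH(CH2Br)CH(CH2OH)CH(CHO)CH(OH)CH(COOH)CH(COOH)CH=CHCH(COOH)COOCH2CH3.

3

Reading the structure from left to right:
  HOCH2: HO– on an sp³ carbon → alcohol.
  CH(CH=CH2): pendant –CH=CH2: C=C double bond → alkene.
  CH2OCH2: C–O–C with sp³ carbons on both sides and no adjacent C=O → ether.
  CH(CH2Br): pendant –CH2X: halogen on sp³ carbon → alkyl halide.
  CH(CH2OH): pendant –CH2OH on an sp³ backbone C → alcohol.
  CH(CHO): pendant –CHO: carbonyl C bonded to C and H → aldehyde.
  CH(OH): –OH on an sp³ carbon → alcohol (secondary).
  CH(COOH): pendant –COOH: carbonyl C bonded to C and –OH → carboxylic acid.
  CH(COOH): pendant –COOH: carbonyl C bonded to C and –OH → carboxylic acid.
  CH=CH: C=C double bond → alkene.
  CH(COOH): pendant –COOH: carbonyl C bonded to C and –OH → carboxylic acid.
  COOCH2CH3: –C(=O)OCH2CH3: carbonyl C bonded to C and to –OEt → ester.
Carboxylic acid appears at: CH(COOH), CH(COOH), CH(COOH) → 3.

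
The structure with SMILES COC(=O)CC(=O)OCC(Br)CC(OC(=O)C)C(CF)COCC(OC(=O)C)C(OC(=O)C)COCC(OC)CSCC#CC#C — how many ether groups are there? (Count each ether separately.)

CH3O–C(=O)–: carbonyl C bonded to C and to –OCH3 → ester (not ketone + ether).
–C(=O)–O–C with C on the carbonyl side → ester.
halogen on an sp³ carbon → alkyl halide.
pendant –OC(=O)CH3: an acyloxy group → ester.
pendant –CH2X: halogen on sp³ carbon → alkyl halide.
C–O–C with sp³ carbons on both sides and no adjacent C=O → ether.
pendant –OC(=O)CH3: an acyloxy group → ester.
pendant –OC(=O)CH3: an acyloxy group → ester.
C–O–C with sp³ carbons on both sides and no adjacent C=O → ether.
pendant –OCH3: C–O–C with sp³ C, no adjacent C=O → ether.
C–S–C linkage → sulfide (thioether).
C≡C triple bond → alkyne.
C≡C triple bond → alkyne.
Ether appears at: CH2OCH2, CH2OCH2, CH(OCH3) → 3.

3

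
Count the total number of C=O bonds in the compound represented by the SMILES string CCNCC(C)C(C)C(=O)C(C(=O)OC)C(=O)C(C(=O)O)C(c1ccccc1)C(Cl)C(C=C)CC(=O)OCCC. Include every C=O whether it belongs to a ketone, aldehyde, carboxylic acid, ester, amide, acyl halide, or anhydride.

5

CO: ketone, 1 C=O (running total 1).
CH(COOCH3): ester, 1 C=O (running total 2).
CO: ketone, 1 C=O (running total 3).
CH(COOH): carboxylic acid, 1 C=O (running total 4).
CH2COOCH2: ester, 1 C=O (running total 5).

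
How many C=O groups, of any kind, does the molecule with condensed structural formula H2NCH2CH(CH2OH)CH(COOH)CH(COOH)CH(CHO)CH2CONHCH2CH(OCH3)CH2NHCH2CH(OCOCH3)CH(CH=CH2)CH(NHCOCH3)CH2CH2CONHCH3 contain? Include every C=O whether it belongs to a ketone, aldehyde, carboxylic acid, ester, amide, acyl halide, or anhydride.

CH(COOH): carboxylic acid, 1 C=O (running total 1).
CH(COOH): carboxylic acid, 1 C=O (running total 2).
CH(CHO): aldehyde, 1 C=O (running total 3).
CH2CONHCH2: amide, 1 C=O (running total 4).
CH(OCOCH3): ester, 1 C=O (running total 5).
CH(NHCOCH3): amide, 1 C=O (running total 6).
CONHCH3: amide, 1 C=O (running total 7).

7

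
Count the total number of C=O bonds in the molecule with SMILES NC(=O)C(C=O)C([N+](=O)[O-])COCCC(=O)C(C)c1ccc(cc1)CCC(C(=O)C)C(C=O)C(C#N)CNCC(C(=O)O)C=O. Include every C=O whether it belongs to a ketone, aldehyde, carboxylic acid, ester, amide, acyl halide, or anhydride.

7

H2NCO: amide, 1 C=O (running total 1).
CH(CHO): aldehyde, 1 C=O (running total 2).
CO: ketone, 1 C=O (running total 3).
CH(COCH3): ketone, 1 C=O (running total 4).
CH(CHO): aldehyde, 1 C=O (running total 5).
CH(COOH): carboxylic acid, 1 C=O (running total 6).
CHO: aldehyde, 1 C=O (running total 7).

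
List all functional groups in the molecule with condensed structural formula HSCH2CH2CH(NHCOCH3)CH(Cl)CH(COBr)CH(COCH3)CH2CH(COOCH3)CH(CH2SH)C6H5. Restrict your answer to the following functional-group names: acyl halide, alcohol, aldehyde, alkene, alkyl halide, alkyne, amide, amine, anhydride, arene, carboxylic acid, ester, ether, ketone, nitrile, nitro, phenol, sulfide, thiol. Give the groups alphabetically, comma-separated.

Taking each segment in turn:
  HSCH2: –SH on an sp³ carbon → thiol.
  CH(NHCOCH3): pendant –NHC(=O)CH3: N bonded to a carbonyl → amide (not amine).
  CH(Cl): halogen on an sp³ carbon → alkyl halide.
  CH(COBr): pendant –C(=O)X: carbonyl C bonded to C and halogen → acyl halide.
  CH(COCH3): pendant –COCH3: carbonyl C bonded to two carbons → ketone.
  CH(COOCH3): pendant –COOCH3: carbonyl C bonded to C and –OCH3 → ester.
  CH(CH2SH): pendant –CH2SH → thiol.
  C6H5: –C6H5 phenyl ring → arene.

acyl halide, alkyl halide, amide, arene, ester, ketone, thiol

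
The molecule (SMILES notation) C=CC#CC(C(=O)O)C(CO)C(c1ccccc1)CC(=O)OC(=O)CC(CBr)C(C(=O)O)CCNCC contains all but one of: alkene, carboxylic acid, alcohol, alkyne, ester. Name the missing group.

ester

carboxylic acid: present (CH(COOH) — pendant –COOH: carbonyl C bonded to C and –OH → carboxylic acid).
alkene: present (CH2=CH — C=C double bond → alkene).
alcohol: present (CH(CH2OH) — pendant –CH2OH on an sp³ backbone C → alcohol).
alkyne: present (C≡C — C≡C triple bond → alkyne).
ester: absent. In CH2CO-O-COCH2, the oxygen bridges two acyl groups, which is an anhydride, not an ester.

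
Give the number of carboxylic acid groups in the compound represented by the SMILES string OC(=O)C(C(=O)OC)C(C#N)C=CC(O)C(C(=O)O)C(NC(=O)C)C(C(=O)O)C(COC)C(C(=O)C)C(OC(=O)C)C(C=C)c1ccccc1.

–COOH: carbonyl C bonded to –OH and C → carboxylic acid (the –OH is not a separate alcohol).
pendant –COOCH3: carbonyl C bonded to C and –OCH3 → ester.
pendant –C≡N: nitrile.
C=C double bond → alkene.
–OH on an sp³ carbon → alcohol (secondary).
pendant –COOH: carbonyl C bonded to C and –OH → carboxylic acid.
pendant –NHC(=O)CH3: N bonded to a carbonyl → amide (not amine).
pendant –COOH: carbonyl C bonded to C and –OH → carboxylic acid.
pendant –CH2OCH3: C–O–C linkage → ether.
pendant –COCH3: carbonyl C bonded to two carbons → ketone.
pendant –OC(=O)CH3: an acyloxy group → ester.
pendant –CH=CH2: C=C double bond → alkene.
–C6H5 phenyl ring → arene.
Carboxylic acid appears at: HOOC, CH(COOH), CH(COOH) → 3.

3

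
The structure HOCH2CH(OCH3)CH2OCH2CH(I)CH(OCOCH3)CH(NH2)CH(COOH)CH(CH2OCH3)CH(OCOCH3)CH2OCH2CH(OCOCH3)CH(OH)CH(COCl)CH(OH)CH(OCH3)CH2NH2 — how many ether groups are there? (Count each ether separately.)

5

Reading the structure from left to right:
  HOCH2: HO– on an sp³ carbon → alcohol.
  CH(OCH3): pendant –OCH3: C–O–C with sp³ C, no adjacent C=O → ether.
  CH2OCH2: C–O–C with sp³ carbons on both sides and no adjacent C=O → ether.
  CH(I): halogen on an sp³ carbon → alkyl halide.
  CH(OCOCH3): pendant –OC(=O)CH3: an acyloxy group → ester.
  CH(NH2): –NH2 on an sp³ carbon with no adjacent C=O → amine.
  CH(COOH): pendant –COOH: carbonyl C bonded to C and –OH → carboxylic acid.
  CH(CH2OCH3): pendant –CH2OCH3: C–O–C linkage → ether.
  CH(OCOCH3): pendant –OC(=O)CH3: an acyloxy group → ester.
  CH2OCH2: C–O–C with sp³ carbons on both sides and no adjacent C=O → ether.
  CH(OCOCH3): pendant –OC(=O)CH3: an acyloxy group → ester.
  CH(OH): –OH on an sp³ carbon → alcohol (secondary).
  CH(COCl): pendant –C(=O)X: carbonyl C bonded to C and halogen → acyl halide.
  CH(OH): –OH on an sp³ carbon → alcohol (secondary).
  CH(OCH3): pendant –OCH3: C–O–C with sp³ C, no adjacent C=O → ether.
  CH2NH2: –NH2 on an sp³ carbon with no adjacent C=O → amine.
Ether appears at: CH(OCH3), CH2OCH2, CH(CH2OCH3), CH2OCH2, CH(OCH3) → 5.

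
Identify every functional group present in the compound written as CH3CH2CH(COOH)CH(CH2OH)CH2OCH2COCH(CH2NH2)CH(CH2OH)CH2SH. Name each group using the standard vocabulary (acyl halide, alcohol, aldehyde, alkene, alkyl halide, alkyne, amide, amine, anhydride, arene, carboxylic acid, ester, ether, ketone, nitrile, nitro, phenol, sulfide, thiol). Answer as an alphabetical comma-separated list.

alcohol, amine, carboxylic acid, ether, ketone, thiol

Working along the chain:
  CH(COOH): pendant –COOH: carbonyl C bonded to C and –OH → carboxylic acid.
  CH(CH2OH): pendant –CH2OH on an sp³ backbone C → alcohol.
  CH2OCH2: C–O–C with sp³ carbons on both sides and no adjacent C=O → ether.
  CO: –C(=O)– with carbon on both sides → ketone.
  CH(CH2NH2): pendant –CH2NH2: N on sp³ C, no adjacent C=O → amine.
  CH(CH2OH): pendant –CH2OH on an sp³ backbone C → alcohol.
  CH2SH: –SH on an sp³ carbon → thiol.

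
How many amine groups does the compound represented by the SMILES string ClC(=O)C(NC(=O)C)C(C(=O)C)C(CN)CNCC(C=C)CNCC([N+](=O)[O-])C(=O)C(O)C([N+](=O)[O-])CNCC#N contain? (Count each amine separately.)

4

Working along the chain:
  ClCO: –C(=O)Cl: carbonyl C bonded to C and to a halogen → acyl halide (not alkyl halide).
  CH(NHCOCH3): pendant –NHC(=O)CH3: N bonded to a carbonyl → amide (not amine).
  CH(COCH3): pendant –COCH3: carbonyl C bonded to two carbons → ketone.
  CH(CH2NH2): pendant –CH2NH2: N on sp³ C, no adjacent C=O → amine.
  CH2NHCH2: C–N–C with sp³ carbons and no adjacent C=O → amine (secondary).
  CH(CH=CH2): pendant –CH=CH2: C=C double bond → alkene.
  CH2NHCH2: C–N–C with sp³ carbons and no adjacent C=O → amine (secondary).
  CH(NO2): –NO2 on an sp³ carbon → nitro (the N=O is not a carbonyl).
  CO: –C(=O)– with carbon on both sides → ketone.
  CH(OH): –OH on an sp³ carbon → alcohol (secondary).
  CH(NO2): –NO2 on an sp³ carbon → nitro (the N=O is not a carbonyl).
  CH2NHCH2: C–N–C with sp³ carbons and no adjacent C=O → amine (secondary).
  CN: –C≡N: carbon triple-bonded to nitrogen → nitrile.
Amine appears at: CH(CH2NH2), CH2NHCH2, CH2NHCH2, CH2NHCH2 → 4.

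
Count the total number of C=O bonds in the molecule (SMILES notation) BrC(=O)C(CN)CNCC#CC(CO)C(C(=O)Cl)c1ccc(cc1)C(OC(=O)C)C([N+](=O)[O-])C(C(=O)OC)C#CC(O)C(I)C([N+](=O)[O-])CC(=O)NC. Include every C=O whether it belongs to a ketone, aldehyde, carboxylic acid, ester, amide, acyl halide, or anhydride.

BrCO: acyl halide, 1 C=O (running total 1).
CH(COCl): acyl halide, 1 C=O (running total 2).
CH(OCOCH3): ester, 1 C=O (running total 3).
CH(COOCH3): ester, 1 C=O (running total 4).
CONHCH3: amide, 1 C=O (running total 5).

5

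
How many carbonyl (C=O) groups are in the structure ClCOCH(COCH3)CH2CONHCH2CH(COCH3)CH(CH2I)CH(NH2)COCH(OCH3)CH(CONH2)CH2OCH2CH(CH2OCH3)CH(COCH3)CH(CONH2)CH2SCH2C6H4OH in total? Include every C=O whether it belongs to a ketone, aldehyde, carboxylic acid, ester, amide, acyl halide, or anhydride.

ClCO: acyl halide, 1 C=O (running total 1).
CH(COCH3): ketone, 1 C=O (running total 2).
CH2CONHCH2: amide, 1 C=O (running total 3).
CH(COCH3): ketone, 1 C=O (running total 4).
CO: ketone, 1 C=O (running total 5).
CH(CONH2): amide, 1 C=O (running total 6).
CH(COCH3): ketone, 1 C=O (running total 7).
CH(CONH2): amide, 1 C=O (running total 8).

8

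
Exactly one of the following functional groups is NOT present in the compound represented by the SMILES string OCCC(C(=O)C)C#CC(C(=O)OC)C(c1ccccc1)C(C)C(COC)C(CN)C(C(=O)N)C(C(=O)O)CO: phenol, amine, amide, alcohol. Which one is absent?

alcohol: present (HOCH2 — HO– on an sp³ carbon → alcohol).
amide: present (CH(CONH2) — pendant –CONH2: carbonyl C bonded to C and N → amide).
amine: present (CH(CH2NH2) — pendant –CH2NH2: N on sp³ C, no adjacent C=O → amine).
phenol: absent. In each of HOCH2 and CH2OH, the –OH is on an sp³ carbon, not on an aromatic ring, so it is an alcohol.

phenol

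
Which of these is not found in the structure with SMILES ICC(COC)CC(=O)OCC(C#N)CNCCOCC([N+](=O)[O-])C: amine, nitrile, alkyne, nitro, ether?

alkyne

ether: present (CH(CH2OCH3) — pendant –CH2OCH3: C–O–C linkage → ether).
nitrile: present (CH(CN) — pendant –C≡N: nitrile).
amine: present (CH2NHCH2 — C–N–C with sp³ carbons and no adjacent C=O → amine (secondary)).
nitro: present (CH(NO2) — –NO2 on an sp³ carbon → nitro (the N=O is not a carbonyl)).
alkyne: absent. In CH(CN), the triple bond is C≡N, not C≡C, so it is a nitrile.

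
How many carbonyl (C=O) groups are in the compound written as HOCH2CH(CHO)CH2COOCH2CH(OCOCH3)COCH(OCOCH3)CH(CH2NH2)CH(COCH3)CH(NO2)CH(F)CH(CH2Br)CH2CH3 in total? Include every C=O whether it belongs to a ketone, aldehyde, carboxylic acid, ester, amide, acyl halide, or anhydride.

CH(CHO): aldehyde, 1 C=O (running total 1).
CH2COOCH2: ester, 1 C=O (running total 2).
CH(OCOCH3): ester, 1 C=O (running total 3).
CO: ketone, 1 C=O (running total 4).
CH(OCOCH3): ester, 1 C=O (running total 5).
CH(COCH3): ketone, 1 C=O (running total 6).

6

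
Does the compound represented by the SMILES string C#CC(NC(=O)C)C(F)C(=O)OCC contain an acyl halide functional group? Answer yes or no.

Reading the structure from left to right:
  HC≡C: C≡C triple bond → alkyne.
  CH(NHCOCH3): pendant –NHC(=O)CH3: N bonded to a carbonyl → amide (not amine).
  CH(F): halogen on an sp³ carbon → alkyl halide.
  COOCH2CH3: –C(=O)OCH2CH3: carbonyl C bonded to C and to –OEt → ester.
The groups actually present are: alkyl halide, alkyne, amide, ester.

no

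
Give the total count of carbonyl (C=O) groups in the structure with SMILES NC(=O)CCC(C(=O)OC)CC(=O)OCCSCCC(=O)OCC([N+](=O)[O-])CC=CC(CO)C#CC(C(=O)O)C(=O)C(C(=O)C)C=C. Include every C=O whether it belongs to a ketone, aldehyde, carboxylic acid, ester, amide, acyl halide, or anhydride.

H2NCO: amide, 1 C=O (running total 1).
CH(COOCH3): ester, 1 C=O (running total 2).
CH2COOCH2: ester, 1 C=O (running total 3).
CH2COOCH2: ester, 1 C=O (running total 4).
CH(COOH): carboxylic acid, 1 C=O (running total 5).
CO: ketone, 1 C=O (running total 6).
CH(COCH3): ketone, 1 C=O (running total 7).

7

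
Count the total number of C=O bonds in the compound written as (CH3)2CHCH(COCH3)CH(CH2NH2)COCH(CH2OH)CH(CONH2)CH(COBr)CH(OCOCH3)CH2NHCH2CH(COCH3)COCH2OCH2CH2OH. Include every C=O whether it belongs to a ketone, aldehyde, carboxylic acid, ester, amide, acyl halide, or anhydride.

CH(COCH3): ketone, 1 C=O (running total 1).
CO: ketone, 1 C=O (running total 2).
CH(CONH2): amide, 1 C=O (running total 3).
CH(COBr): acyl halide, 1 C=O (running total 4).
CH(OCOCH3): ester, 1 C=O (running total 5).
CH(COCH3): ketone, 1 C=O (running total 6).
CO: ketone, 1 C=O (running total 7).

7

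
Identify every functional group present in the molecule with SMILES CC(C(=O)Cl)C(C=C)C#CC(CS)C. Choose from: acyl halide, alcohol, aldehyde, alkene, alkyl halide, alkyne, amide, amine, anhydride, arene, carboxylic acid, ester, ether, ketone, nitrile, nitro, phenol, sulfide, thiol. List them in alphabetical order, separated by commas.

Working along the chain:
  CH(COCl): pendant –C(=O)X: carbonyl C bonded to C and halogen → acyl halide.
  CH(CH=CH2): pendant –CH=CH2: C=C double bond → alkene.
  C≡C: C≡C triple bond → alkyne.
  CH(CH2SH): pendant –CH2SH → thiol.

acyl halide, alkene, alkyne, thiol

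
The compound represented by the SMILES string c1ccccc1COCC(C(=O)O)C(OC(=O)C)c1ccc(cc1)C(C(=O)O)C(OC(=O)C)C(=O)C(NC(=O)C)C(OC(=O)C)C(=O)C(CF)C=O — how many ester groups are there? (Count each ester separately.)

C6H5– phenyl ring → arene.
C–O–C with sp³ carbons on both sides and no adjacent C=O → ether.
pendant –COOH: carbonyl C bonded to C and –OH → carboxylic acid.
pendant –OC(=O)CH3: an acyloxy group → ester.
para-disubstituted benzene ring → arene.
pendant –COOH: carbonyl C bonded to C and –OH → carboxylic acid.
pendant –OC(=O)CH3: an acyloxy group → ester.
–C(=O)– with carbon on both sides → ketone.
pendant –NHC(=O)CH3: N bonded to a carbonyl → amide (not amine).
pendant –OC(=O)CH3: an acyloxy group → ester.
–C(=O)– with carbon on both sides → ketone.
pendant –CH2X: halogen on sp³ carbon → alkyl halide.
terminal –CHO: carbonyl C bonded to H and C → aldehyde.
Ester appears at: CH(OCOCH3), CH(OCOCH3), CH(OCOCH3) → 3.

3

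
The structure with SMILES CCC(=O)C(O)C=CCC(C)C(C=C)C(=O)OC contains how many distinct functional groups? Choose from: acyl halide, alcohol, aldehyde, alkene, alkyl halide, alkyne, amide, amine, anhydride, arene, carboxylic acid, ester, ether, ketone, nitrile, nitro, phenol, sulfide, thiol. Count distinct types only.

–C(=O)– with carbon on both sides → ketone.
–OH on an sp³ carbon → alcohol (secondary).
C=C double bond → alkene.
pendant –CH=CH2: C=C double bond → alkene.
–C(=O)OCH3: carbonyl C bonded to C and to –OCH3 → ester (not ketone + ether).
Distinct types present: alcohol, alkene, ester, ketone.

4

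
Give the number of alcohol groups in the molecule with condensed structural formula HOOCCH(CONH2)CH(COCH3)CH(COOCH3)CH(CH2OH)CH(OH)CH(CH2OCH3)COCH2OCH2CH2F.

2

Taking each segment in turn:
  HOOC: –COOH: carbonyl C bonded to –OH and C → carboxylic acid (the –OH is not a separate alcohol).
  CH(CONH2): pendant –CONH2: carbonyl C bonded to C and N → amide.
  CH(COCH3): pendant –COCH3: carbonyl C bonded to two carbons → ketone.
  CH(COOCH3): pendant –COOCH3: carbonyl C bonded to C and –OCH3 → ester.
  CH(CH2OH): pendant –CH2OH on an sp³ backbone C → alcohol.
  CH(OH): –OH on an sp³ carbon → alcohol (secondary).
  CH(CH2OCH3): pendant –CH2OCH3: C–O–C linkage → ether.
  CO: –C(=O)– with carbon on both sides → ketone.
  CH2OCH2: C–O–C with sp³ carbons on both sides and no adjacent C=O → ether.
  CH2F: halogen on an sp³ carbon → alkyl halide.
Alcohol appears at: CH(CH2OH), CH(OH) → 2.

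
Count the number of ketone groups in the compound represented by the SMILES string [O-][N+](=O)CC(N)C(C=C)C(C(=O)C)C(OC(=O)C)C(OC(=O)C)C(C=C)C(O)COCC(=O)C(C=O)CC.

2

–NO2 on carbon → nitro group.
–NH2 on an sp³ carbon with no adjacent C=O → amine.
pendant –CH=CH2: C=C double bond → alkene.
pendant –COCH3: carbonyl C bonded to two carbons → ketone.
pendant –OC(=O)CH3: an acyloxy group → ester.
pendant –OC(=O)CH3: an acyloxy group → ester.
pendant –CH=CH2: C=C double bond → alkene.
–OH on an sp³ carbon → alcohol (secondary).
C–O–C with sp³ carbons on both sides and no adjacent C=O → ether.
–C(=O)– with carbon on both sides → ketone.
pendant –CHO: carbonyl C bonded to C and H → aldehyde.
Ketone appears at: CH(COCH3), CO → 2.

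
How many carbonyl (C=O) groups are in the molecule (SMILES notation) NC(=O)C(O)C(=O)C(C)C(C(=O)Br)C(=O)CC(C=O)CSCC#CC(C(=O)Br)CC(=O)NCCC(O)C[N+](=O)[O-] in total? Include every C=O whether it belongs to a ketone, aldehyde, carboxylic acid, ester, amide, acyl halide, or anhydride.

7

H2NCO: amide, 1 C=O (running total 1).
CO: ketone, 1 C=O (running total 2).
CH(COBr): acyl halide, 1 C=O (running total 3).
CO: ketone, 1 C=O (running total 4).
CH(CHO): aldehyde, 1 C=O (running total 5).
CH(COBr): acyl halide, 1 C=O (running total 6).
CH2CONHCH2: amide, 1 C=O (running total 7).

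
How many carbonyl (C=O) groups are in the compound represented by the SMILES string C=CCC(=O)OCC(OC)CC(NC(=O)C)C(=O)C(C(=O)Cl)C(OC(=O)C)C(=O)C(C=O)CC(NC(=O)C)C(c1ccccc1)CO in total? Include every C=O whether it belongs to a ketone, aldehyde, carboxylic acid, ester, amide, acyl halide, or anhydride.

CH2COOCH2: ester, 1 C=O (running total 1).
CH(NHCOCH3): amide, 1 C=O (running total 2).
CO: ketone, 1 C=O (running total 3).
CH(COCl): acyl halide, 1 C=O (running total 4).
CH(OCOCH3): ester, 1 C=O (running total 5).
CO: ketone, 1 C=O (running total 6).
CH(CHO): aldehyde, 1 C=O (running total 7).
CH(NHCOCH3): amide, 1 C=O (running total 8).

8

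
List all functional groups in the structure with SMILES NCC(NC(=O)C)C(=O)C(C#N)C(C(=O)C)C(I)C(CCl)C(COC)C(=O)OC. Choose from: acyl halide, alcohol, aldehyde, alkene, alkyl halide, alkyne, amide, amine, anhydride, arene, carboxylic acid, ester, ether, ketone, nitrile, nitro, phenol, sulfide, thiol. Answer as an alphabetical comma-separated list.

–NH2 on an sp³ carbon with no adjacent C=O → amine.
pendant –NHC(=O)CH3: N bonded to a carbonyl → amide (not amine).
–C(=O)– with carbon on both sides → ketone.
pendant –C≡N: nitrile.
pendant –COCH3: carbonyl C bonded to two carbons → ketone.
halogen on an sp³ carbon → alkyl halide.
pendant –CH2X: halogen on sp³ carbon → alkyl halide.
pendant –CH2OCH3: C–O–C linkage → ether.
–C(=O)OCH3: carbonyl C bonded to C and to –OCH3 → ester (not ketone + ether).

alkyl halide, amide, amine, ester, ether, ketone, nitrile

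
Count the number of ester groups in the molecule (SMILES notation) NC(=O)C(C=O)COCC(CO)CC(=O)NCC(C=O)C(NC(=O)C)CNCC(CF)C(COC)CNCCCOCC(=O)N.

Reading the structure from left to right:
  H2NCO: –C(=O)NH2: carbonyl C bonded to C and to N → amide (the N is not a separate amine).
  CH(CHO): pendant –CHO: carbonyl C bonded to C and H → aldehyde.
  CH2OCH2: C–O–C with sp³ carbons on both sides and no adjacent C=O → ether.
  CH(CH2OH): pendant –CH2OH on an sp³ backbone C → alcohol.
  CH2CONHCH2: –C(=O)–N– linkage → amide (the N is not an amine).
  CH(CHO): pendant –CHO: carbonyl C bonded to C and H → aldehyde.
  CH(NHCOCH3): pendant –NHC(=O)CH3: N bonded to a carbonyl → amide (not amine).
  CH2NHCH2: C–N–C with sp³ carbons and no adjacent C=O → amine (secondary).
  CH(CH2F): pendant –CH2X: halogen on sp³ carbon → alkyl halide.
  CH(CH2OCH3): pendant –CH2OCH3: C–O–C linkage → ether.
  CH2NHCH2: C–N–C with sp³ carbons and no adjacent C=O → amine (secondary).
  CH2OCH2: C–O–C with sp³ carbons on both sides and no adjacent C=O → ether.
  CONH2: –C(=O)NH2: carbonyl C bonded to C and to N → amide (the N is not a separate amine).
No segment is a ester: CH2OCH2 is ether, not ester; CH(CH2OCH3) is ether, not ester; CH2OCH2 is ether, not ester. → 0.

0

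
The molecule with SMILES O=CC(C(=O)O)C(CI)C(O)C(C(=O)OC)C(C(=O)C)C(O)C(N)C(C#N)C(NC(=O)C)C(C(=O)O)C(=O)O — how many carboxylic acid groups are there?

Reading the structure from left to right:
  OHC: terminal –CHO: carbonyl C bonded to H and C → aldehyde.
  CH(COOH): pendant –COOH: carbonyl C bonded to C and –OH → carboxylic acid.
  CH(CH2I): pendant –CH2X: halogen on sp³ carbon → alkyl halide.
  CH(OH): –OH on an sp³ carbon → alcohol (secondary).
  CH(COOCH3): pendant –COOCH3: carbonyl C bonded to C and –OCH3 → ester.
  CH(COCH3): pendant –COCH3: carbonyl C bonded to two carbons → ketone.
  CH(OH): –OH on an sp³ carbon → alcohol (secondary).
  CH(NH2): –NH2 on an sp³ carbon with no adjacent C=O → amine.
  CH(CN): pendant –C≡N: nitrile.
  CH(NHCOCH3): pendant –NHC(=O)CH3: N bonded to a carbonyl → amide (not amine).
  CH(COOH): pendant –COOH: carbonyl C bonded to C and –OH → carboxylic acid.
  COOH: –COOH: carbonyl C bonded to –OH and C → carboxylic acid (the –OH is not a separate alcohol).
Carboxylic acid appears at: CH(COOH), CH(COOH), COOH → 3.

3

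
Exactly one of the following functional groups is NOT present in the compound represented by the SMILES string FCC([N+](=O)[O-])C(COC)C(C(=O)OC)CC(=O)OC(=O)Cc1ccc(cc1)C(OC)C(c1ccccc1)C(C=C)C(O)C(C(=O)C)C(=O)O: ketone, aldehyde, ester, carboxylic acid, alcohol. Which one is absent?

carboxylic acid: present (COOH — –COOH: carbonyl C bonded to –OH and C → carboxylic acid (the –OH is not a separate alcohol)).
ketone: present (CH(COCH3) — pendant –COCH3: carbonyl C bonded to two carbons → ketone).
alcohol: present (CH(OH) — –OH on an sp³ carbon → alcohol (secondary)).
ester: present (CH(COOCH3) — pendant –COOCH3: carbonyl C bonded to C and –OCH3 → ester).
aldehyde: absent. In CH(COCH3), the carbonyl carbon is bonded to two carbons, so it is a ketone, not an aldehyde. In COOH, the carbonyl carbon bears –OH, not –H, so it is a carboxylic acid.

aldehyde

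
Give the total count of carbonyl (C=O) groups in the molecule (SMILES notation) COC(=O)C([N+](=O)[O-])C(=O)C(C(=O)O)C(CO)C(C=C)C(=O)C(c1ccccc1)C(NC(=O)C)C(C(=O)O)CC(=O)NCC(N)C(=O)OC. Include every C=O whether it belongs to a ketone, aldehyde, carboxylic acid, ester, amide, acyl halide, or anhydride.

CH3OOC: ester, 1 C=O (running total 1).
CO: ketone, 1 C=O (running total 2).
CH(COOH): carboxylic acid, 1 C=O (running total 3).
CO: ketone, 1 C=O (running total 4).
CH(NHCOCH3): amide, 1 C=O (running total 5).
CH(COOH): carboxylic acid, 1 C=O (running total 6).
CH2CONHCH2: amide, 1 C=O (running total 7).
COOCH3: ester, 1 C=O (running total 8).

8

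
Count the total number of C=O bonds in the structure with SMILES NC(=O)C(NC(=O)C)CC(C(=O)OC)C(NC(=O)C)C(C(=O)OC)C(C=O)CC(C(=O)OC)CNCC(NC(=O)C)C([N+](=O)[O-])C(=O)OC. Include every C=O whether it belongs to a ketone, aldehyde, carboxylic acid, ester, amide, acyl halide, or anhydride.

9

H2NCO: amide, 1 C=O (running total 1).
CH(NHCOCH3): amide, 1 C=O (running total 2).
CH(COOCH3): ester, 1 C=O (running total 3).
CH(NHCOCH3): amide, 1 C=O (running total 4).
CH(COOCH3): ester, 1 C=O (running total 5).
CH(CHO): aldehyde, 1 C=O (running total 6).
CH(COOCH3): ester, 1 C=O (running total 7).
CH(NHCOCH3): amide, 1 C=O (running total 8).
COOCH3: ester, 1 C=O (running total 9).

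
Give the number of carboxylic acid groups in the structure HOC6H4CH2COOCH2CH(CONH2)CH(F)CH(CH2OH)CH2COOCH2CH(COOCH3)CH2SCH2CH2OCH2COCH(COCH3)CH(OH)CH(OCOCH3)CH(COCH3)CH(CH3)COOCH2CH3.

–OH attached directly to an aromatic ring → phenol (not alcohol); the ring itself is an arene.
–C(=O)–O–C with C on the carbonyl side → ester.
pendant –CONH2: carbonyl C bonded to C and N → amide.
halogen on an sp³ carbon → alkyl halide.
pendant –CH2OH on an sp³ backbone C → alcohol.
–C(=O)–O–C with C on the carbonyl side → ester.
pendant –COOCH3: carbonyl C bonded to C and –OCH3 → ester.
C–S–C linkage → sulfide (thioether).
C–O–C with sp³ carbons on both sides and no adjacent C=O → ether.
–C(=O)– with carbon on both sides → ketone.
pendant –COCH3: carbonyl C bonded to two carbons → ketone.
–OH on an sp³ carbon → alcohol (secondary).
pendant –OC(=O)CH3: an acyloxy group → ester.
pendant –COCH3: carbonyl C bonded to two carbons → ketone.
–C(=O)OCH2CH3: carbonyl C bonded to C and to –OEt → ester.
No segment is a carboxylic acid: CH2COOCH2 is ester, not carboxylic acid; CH(CONH2) is amide, not carboxylic acid; CH(CH2OH) is alcohol, not carboxylic acid. → 0.

0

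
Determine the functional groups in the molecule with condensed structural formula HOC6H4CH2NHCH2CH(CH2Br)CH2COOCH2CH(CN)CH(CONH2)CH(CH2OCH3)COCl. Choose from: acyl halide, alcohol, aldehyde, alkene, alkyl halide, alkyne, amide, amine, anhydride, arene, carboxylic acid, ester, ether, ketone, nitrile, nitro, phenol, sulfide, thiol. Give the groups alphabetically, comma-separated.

acyl halide, alkyl halide, amide, amine, arene, ester, ether, nitrile, phenol

Taking each segment in turn:
  HOC6H4: –OH attached directly to an aromatic ring → phenol (not alcohol); the ring itself is an arene.
  CH2NHCH2: C–N–C with sp³ carbons and no adjacent C=O → amine (secondary).
  CH(CH2Br): pendant –CH2X: halogen on sp³ carbon → alkyl halide.
  CH2COOCH2: –C(=O)–O–C with C on the carbonyl side → ester.
  CH(CN): pendant –C≡N: nitrile.
  CH(CONH2): pendant –CONH2: carbonyl C bonded to C and N → amide.
  CH(CH2OCH3): pendant –CH2OCH3: C–O–C linkage → ether.
  COCl: –C(=O)Cl: carbonyl C bonded to C and to a halogen → acyl halide (not alkyl halide).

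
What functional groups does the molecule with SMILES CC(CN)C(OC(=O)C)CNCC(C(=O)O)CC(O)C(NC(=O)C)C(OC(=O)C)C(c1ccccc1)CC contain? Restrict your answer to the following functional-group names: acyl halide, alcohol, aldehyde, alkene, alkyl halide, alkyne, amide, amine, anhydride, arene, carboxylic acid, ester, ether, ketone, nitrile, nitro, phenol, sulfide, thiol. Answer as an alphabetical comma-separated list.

Taking each segment in turn:
  CH(CH2NH2): pendant –CH2NH2: N on sp³ C, no adjacent C=O → amine.
  CH(OCOCH3): pendant –OC(=O)CH3: an acyloxy group → ester.
  CH2NHCH2: C–N–C with sp³ carbons and no adjacent C=O → amine (secondary).
  CH(COOH): pendant –COOH: carbonyl C bonded to C and –OH → carboxylic acid.
  CH(OH): –OH on an sp³ carbon → alcohol (secondary).
  CH(NHCOCH3): pendant –NHC(=O)CH3: N bonded to a carbonyl → amide (not amine).
  CH(OCOCH3): pendant –OC(=O)CH3: an acyloxy group → ester.
  CH(C6H5): pendant –C6H5: benzene ring → arene.

alcohol, amide, amine, arene, carboxylic acid, ester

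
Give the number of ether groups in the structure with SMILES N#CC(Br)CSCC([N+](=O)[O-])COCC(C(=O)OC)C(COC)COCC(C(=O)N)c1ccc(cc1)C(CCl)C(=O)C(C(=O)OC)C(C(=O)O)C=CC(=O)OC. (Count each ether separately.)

3

N≡C–: carbon triple-bonded to nitrogen → nitrile.
halogen on an sp³ carbon → alkyl halide.
C–S–C linkage → sulfide (thioether).
–NO2 on an sp³ carbon → nitro (the N=O is not a carbonyl).
C–O–C with sp³ carbons on both sides and no adjacent C=O → ether.
pendant –COOCH3: carbonyl C bonded to C and –OCH3 → ester.
pendant –CH2OCH3: C–O–C linkage → ether.
C–O–C with sp³ carbons on both sides and no adjacent C=O → ether.
pendant –CONH2: carbonyl C bonded to C and N → amide.
para-disubstituted benzene ring → arene.
pendant –CH2X: halogen on sp³ carbon → alkyl halide.
–C(=O)– with carbon on both sides → ketone.
pendant –COOCH3: carbonyl C bonded to C and –OCH3 → ester.
pendant –COOH: carbonyl C bonded to C and –OH → carboxylic acid.
C=C double bond → alkene.
–C(=O)OCH3: carbonyl C bonded to C and to –OCH3 → ester (not ketone + ether).
Ether appears at: CH2OCH2, CH(CH2OCH3), CH2OCH2 → 3.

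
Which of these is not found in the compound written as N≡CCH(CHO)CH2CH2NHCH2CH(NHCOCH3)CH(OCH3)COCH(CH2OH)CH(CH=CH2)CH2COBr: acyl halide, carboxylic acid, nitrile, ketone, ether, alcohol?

ether: present (CH(OCH3) — pendant –OCH3: C–O–C with sp³ C, no adjacent C=O → ether).
ketone: present (CO — –C(=O)– with carbon on both sides → ketone).
nitrile: present (N≡C — N≡C–: carbon triple-bonded to nitrogen → nitrile).
acyl halide: present (COBr — –C(=O)Br: carbonyl C bonded to C and to a halogen → acyl halide (not alkyl halide)).
alcohol: present (CH(CH2OH) — pendant –CH2OH on an sp³ backbone C → alcohol).
carboxylic acid: absent. In CH(NHCOCH3), the carbonyl is bonded to nitrogen, not to –OH; that is an amide.

carboxylic acid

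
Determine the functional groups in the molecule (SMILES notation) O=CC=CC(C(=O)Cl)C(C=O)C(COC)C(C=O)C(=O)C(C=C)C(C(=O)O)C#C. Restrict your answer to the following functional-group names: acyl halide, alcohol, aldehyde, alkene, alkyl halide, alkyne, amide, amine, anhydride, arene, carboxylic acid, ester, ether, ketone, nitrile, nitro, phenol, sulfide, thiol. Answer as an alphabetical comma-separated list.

acyl halide, aldehyde, alkene, alkyne, carboxylic acid, ether, ketone

Taking each segment in turn:
  OHC: terminal –CHO: carbonyl C bonded to H and C → aldehyde.
  CH=CH: C=C double bond → alkene.
  CH(COCl): pendant –C(=O)X: carbonyl C bonded to C and halogen → acyl halide.
  CH(CHO): pendant –CHO: carbonyl C bonded to C and H → aldehyde.
  CH(CH2OCH3): pendant –CH2OCH3: C–O–C linkage → ether.
  CH(CHO): pendant –CHO: carbonyl C bonded to C and H → aldehyde.
  CO: –C(=O)– with carbon on both sides → ketone.
  CH(CH=CH2): pendant –CH=CH2: C=C double bond → alkene.
  CH(COOH): pendant –COOH: carbonyl C bonded to C and –OH → carboxylic acid.
  C≡CH: C≡C triple bond → alkyne.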